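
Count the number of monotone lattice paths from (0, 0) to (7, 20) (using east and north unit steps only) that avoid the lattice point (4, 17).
Number of paths = 768330

Total paths from (0, 0) to (7, 20): C(27, 7) = 888030. Paths through (4, 17): (paths (0, 0) → (4, 17)) × (paths (4, 17) → (7, 20)) = C(21, 4) · C(6, 3) = 5985 · 20 = 119700. Avoidance count = 888030 − 119700 = 768330.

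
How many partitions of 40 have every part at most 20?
p(40, parts ≤ 20) = 35251

Use the recurrence p(n, m) = p(n, m−1) + p(n−m, m): either the largest part is < m (count p(n, m−1)) or the largest part is exactly m (remove one copy of m, count p(n−m, m)). With p(0, ·) = 1 this gives p(40, parts ≤ 20) = 35251. (By conjugating Young diagrams, this also counts partitions of 40 into at most 20 parts.)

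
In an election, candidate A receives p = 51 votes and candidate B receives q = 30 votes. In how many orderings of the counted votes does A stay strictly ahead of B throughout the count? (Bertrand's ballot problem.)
Strict-lead orderings = 3652934573169598484768

Total orderings of the 81 votes with 51 for A: C(81, 51) = 14089890496511308441248. By the Bertrand ballot formula (Cycle Lemma / reflection principle), the number of orderings in which A is strictly ahead of B throughout is (p − q)/(p + q) · C(p + q, p) = (51 − 30)/(51 + 30) · 14089890496511308441248 = 3652934573169598484768.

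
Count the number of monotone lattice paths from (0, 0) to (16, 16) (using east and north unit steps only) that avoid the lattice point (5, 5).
Number of paths = 423311526

Total paths from (0, 0) to (16, 16): C(32, 16) = 601080390. Paths through (5, 5): (paths (0, 0) → (5, 5)) × (paths (5, 5) → (16, 16)) = C(10, 5) · C(22, 11) = 252 · 705432 = 177768864. Avoidance count = 601080390 − 177768864 = 423311526.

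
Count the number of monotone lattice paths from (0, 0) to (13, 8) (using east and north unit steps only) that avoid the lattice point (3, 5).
Number of paths = 187474

Total paths from (0, 0) to (13, 8): C(21, 13) = 203490. Paths through (3, 5): (paths (0, 0) → (3, 5)) × (paths (3, 5) → (13, 8)) = C(8, 3) · C(13, 10) = 56 · 286 = 16016. Avoidance count = 203490 − 16016 = 187474.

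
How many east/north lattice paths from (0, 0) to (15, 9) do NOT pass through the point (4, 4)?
Number of paths = 1001744

Total paths from (0, 0) to (15, 9): C(24, 15) = 1307504. Paths through (4, 4): (paths (0, 0) → (4, 4)) × (paths (4, 4) → (15, 9)) = C(8, 4) · C(16, 11) = 70 · 4368 = 305760. Avoidance count = 1307504 − 305760 = 1001744.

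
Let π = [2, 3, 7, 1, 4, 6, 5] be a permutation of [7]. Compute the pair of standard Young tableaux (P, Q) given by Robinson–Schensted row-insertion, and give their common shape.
P = [1, 3, 4, 5] / [2, 6] / [7];  Q = [1, 2, 3, 6] / [4, 5] / [7];  common shape = (4, 2, 1)

Row-insert the values π_1, π_2, … into P one at a time, bumping the leftmost entry strictly greater than the inserted value down to the next row. The recording tableau Q records, in position (i, j), the step at which that cell was added to P.
  Insert 2 (step 1): P = [2];  Q = [1]
  Insert 3 (step 2): P = [2, 3];  Q = [1, 2]
  Insert 7 (step 3): P = [2, 3, 7];  Q = [1, 2, 3]
  Insert 1 (step 4): P = [1, 3, 7] / [2];  Q = [1, 2, 3] / [4]
  Insert 4 (step 5): P = [1, 3, 4] / [2, 7];  Q = [1, 2, 3] / [4, 5]
  Insert 6 (step 6): P = [1, 3, 4, 6] / [2, 7];  Q = [1, 2, 3, 6] / [4, 5]
  Insert 5 (step 7): P = [1, 3, 4, 5] / [2, 6] / [7];  Q = [1, 2, 3, 6] / [4, 5] / [7]
Final shape: (4, 2, 1).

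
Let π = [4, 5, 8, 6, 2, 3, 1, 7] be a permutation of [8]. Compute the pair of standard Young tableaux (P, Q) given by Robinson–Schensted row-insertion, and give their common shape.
P = [1, 3, 6, 7] / [2, 5] / [4] / [8];  Q = [1, 2, 3, 8] / [4, 6] / [5] / [7];  common shape = (4, 2, 1, 1)

Row-insert the values π_1, π_2, … into P one at a time, bumping the leftmost entry strictly greater than the inserted value down to the next row. The recording tableau Q records, in position (i, j), the step at which that cell was added to P.
  Insert 4 (step 1): P = [4];  Q = [1]
  Insert 5 (step 2): P = [4, 5];  Q = [1, 2]
  Insert 8 (step 3): P = [4, 5, 8];  Q = [1, 2, 3]
  Insert 6 (step 4): P = [4, 5, 6] / [8];  Q = [1, 2, 3] / [4]
  Insert 2 (step 5): P = [2, 5, 6] / [4] / [8];  Q = [1, 2, 3] / [4] / [5]
  Insert 3 (step 6): P = [2, 3, 6] / [4, 5] / [8];  Q = [1, 2, 3] / [4, 6] / [5]
  Insert 1 (step 7): P = [1, 3, 6] / [2, 5] / [4] / [8];  Q = [1, 2, 3] / [4, 6] / [5] / [7]
  Insert 7 (step 8): P = [1, 3, 6, 7] / [2, 5] / [4] / [8];  Q = [1, 2, 3, 8] / [4, 6] / [5] / [7]
Final shape: (4, 2, 1, 1).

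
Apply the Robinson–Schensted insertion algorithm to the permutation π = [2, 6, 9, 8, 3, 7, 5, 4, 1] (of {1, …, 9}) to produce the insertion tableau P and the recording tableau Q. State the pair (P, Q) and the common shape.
P = [1, 3, 4] / [2, 7] / [5] / [6] / [8] / [9];  Q = [1, 2, 3] / [4, 6] / [5] / [7] / [8] / [9];  common shape = (3, 2, 1, 1, 1, 1)

Row-insert the values π_1, π_2, … into P one at a time, bumping the leftmost entry strictly greater than the inserted value down to the next row. The recording tableau Q records, in position (i, j), the step at which that cell was added to P.
  Insert 2 (step 1): P = [2];  Q = [1]
  Insert 6 (step 2): P = [2, 6];  Q = [1, 2]
  Insert 9 (step 3): P = [2, 6, 9];  Q = [1, 2, 3]
  Insert 8 (step 4): P = [2, 6, 8] / [9];  Q = [1, 2, 3] / [4]
  Insert 3 (step 5): P = [2, 3, 8] / [6] / [9];  Q = [1, 2, 3] / [4] / [5]
  Insert 7 (step 6): P = [2, 3, 7] / [6, 8] / [9];  Q = [1, 2, 3] / [4, 6] / [5]
  Insert 5 (step 7): P = [2, 3, 5] / [6, 7] / [8] / [9];  Q = [1, 2, 3] / [4, 6] / [5] / [7]
  Insert 4 (step 8): P = [2, 3, 4] / [5, 7] / [6] / [8] / [9];  Q = [1, 2, 3] / [4, 6] / [5] / [7] / [8]
  Insert 1 (step 9): P = [1, 3, 4] / [2, 7] / [5] / [6] / [8] / [9];  Q = [1, 2, 3] / [4, 6] / [5] / [7] / [8] / [9]
Final shape: (3, 2, 1, 1, 1, 1).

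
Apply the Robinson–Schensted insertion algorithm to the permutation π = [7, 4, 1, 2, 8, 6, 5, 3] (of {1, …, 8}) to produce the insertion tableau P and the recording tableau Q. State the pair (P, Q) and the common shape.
P = [1, 2, 3] / [4, 5] / [6, 8] / [7];  Q = [1, 4, 5] / [2, 6] / [3, 7] / [8];  common shape = (3, 2, 2, 1)

Row-insert the values π_1, π_2, … into P one at a time, bumping the leftmost entry strictly greater than the inserted value down to the next row. The recording tableau Q records, in position (i, j), the step at which that cell was added to P.
  Insert 7 (step 1): P = [7];  Q = [1]
  Insert 4 (step 2): P = [4] / [7];  Q = [1] / [2]
  Insert 1 (step 3): P = [1] / [4] / [7];  Q = [1] / [2] / [3]
  Insert 2 (step 4): P = [1, 2] / [4] / [7];  Q = [1, 4] / [2] / [3]
  Insert 8 (step 5): P = [1, 2, 8] / [4] / [7];  Q = [1, 4, 5] / [2] / [3]
  Insert 6 (step 6): P = [1, 2, 6] / [4, 8] / [7];  Q = [1, 4, 5] / [2, 6] / [3]
  Insert 5 (step 7): P = [1, 2, 5] / [4, 6] / [7, 8];  Q = [1, 4, 5] / [2, 6] / [3, 7]
  Insert 3 (step 8): P = [1, 2, 3] / [4, 5] / [6, 8] / [7];  Q = [1, 4, 5] / [2, 6] / [3, 7] / [8]
Final shape: (3, 2, 2, 1).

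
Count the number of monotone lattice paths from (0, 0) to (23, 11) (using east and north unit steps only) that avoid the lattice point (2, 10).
Number of paths = 286096308

Total paths from (0, 0) to (23, 11): C(34, 23) = 286097760. Paths through (2, 10): (paths (0, 0) → (2, 10)) × (paths (2, 10) → (23, 11)) = C(12, 2) · C(22, 21) = 66 · 22 = 1452. Avoidance count = 286097760 − 1452 = 286096308.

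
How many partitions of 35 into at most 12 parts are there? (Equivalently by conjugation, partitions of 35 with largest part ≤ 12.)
p(35, parts ≤ 12) = 10489

Use the recurrence p(n, m) = p(n, m−1) + p(n−m, m): either the largest part is < m (count p(n, m−1)) or the largest part is exactly m (remove one copy of m, count p(n−m, m)). With p(0, ·) = 1 this gives p(35, parts ≤ 12) = 10489. (By conjugating Young diagrams, this also counts partitions of 35 into at most 12 parts.)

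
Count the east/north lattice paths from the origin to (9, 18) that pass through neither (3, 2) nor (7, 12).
Number of paths = 2810111

Inclusion–exclusion. Total paths: C(27, 9) = 4686825. Through P₁: C(5, 3)·C(22, 6) = 746130. Through P₂: C(19, 7)·C(8, 2) = 1410864. Since P₁ is strictly southwest of P₂, a monotone path through both must visit P₁ then P₂; paths through both = C(5, 3)·C(14, 4)·C(8, 2) = 280280. Avoid both = 4686825 − 746130 − 1410864 + 280280 = 2810111.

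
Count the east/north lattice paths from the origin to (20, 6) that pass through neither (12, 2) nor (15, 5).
Number of paths = 103081

Inclusion–exclusion. Total paths: C(26, 20) = 230230. Through P₁: C(14, 12)·C(12, 8) = 45045. Through P₂: C(20, 15)·C(6, 5) = 93024. Since P₁ is strictly southwest of P₂, a monotone path through both must visit P₁ then P₂; paths through both = C(14, 12)·C(6, 3)·C(6, 5) = 10920. Avoid both = 230230 − 45045 − 93024 + 10920 = 103081.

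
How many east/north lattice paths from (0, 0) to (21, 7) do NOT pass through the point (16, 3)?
Number of paths = 1061946

Total paths from (0, 0) to (21, 7): C(28, 21) = 1184040. Paths through (16, 3): (paths (0, 0) → (16, 3)) × (paths (16, 3) → (21, 7)) = C(19, 16) · C(9, 5) = 969 · 126 = 122094. Avoidance count = 1184040 − 122094 = 1061946.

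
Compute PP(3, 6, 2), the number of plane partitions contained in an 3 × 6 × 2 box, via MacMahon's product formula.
PP(3, 6, 2) = 2520

Evaluate the triple product over i = 1..3, j = 1..6, k = 1..2. The factors are (2/1) · (3/2) · (3/2) · (4/3) · (4/3) · (5/4) · (5/4) · (6/5) · … (36 factors total). The numerators and denominators telescope so the product is an integer; carrying out the multiplication exactly gives PP(3, 6, 2) = 2520.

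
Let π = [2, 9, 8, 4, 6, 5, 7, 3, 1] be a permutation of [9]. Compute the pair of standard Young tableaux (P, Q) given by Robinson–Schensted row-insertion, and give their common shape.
P = [1, 3, 5, 7] / [2] / [4] / [6] / [8] / [9];  Q = [1, 2, 5, 7] / [3] / [4] / [6] / [8] / [9];  common shape = (4, 1, 1, 1, 1, 1)

Row-insert the values π_1, π_2, … into P one at a time, bumping the leftmost entry strictly greater than the inserted value down to the next row. The recording tableau Q records, in position (i, j), the step at which that cell was added to P.
  Insert 2 (step 1): P = [2];  Q = [1]
  Insert 9 (step 2): P = [2, 9];  Q = [1, 2]
  Insert 8 (step 3): P = [2, 8] / [9];  Q = [1, 2] / [3]
  Insert 4 (step 4): P = [2, 4] / [8] / [9];  Q = [1, 2] / [3] / [4]
  Insert 6 (step 5): P = [2, 4, 6] / [8] / [9];  Q = [1, 2, 5] / [3] / [4]
  Insert 5 (step 6): P = [2, 4, 5] / [6] / [8] / [9];  Q = [1, 2, 5] / [3] / [4] / [6]
  Insert 7 (step 7): P = [2, 4, 5, 7] / [6] / [8] / [9];  Q = [1, 2, 5, 7] / [3] / [4] / [6]
  Insert 3 (step 8): P = [2, 3, 5, 7] / [4] / [6] / [8] / [9];  Q = [1, 2, 5, 7] / [3] / [4] / [6] / [8]
  Insert 1 (step 9): P = [1, 3, 5, 7] / [2] / [4] / [6] / [8] / [9];  Q = [1, 2, 5, 7] / [3] / [4] / [6] / [8] / [9]
Final shape: (4, 1, 1, 1, 1, 1).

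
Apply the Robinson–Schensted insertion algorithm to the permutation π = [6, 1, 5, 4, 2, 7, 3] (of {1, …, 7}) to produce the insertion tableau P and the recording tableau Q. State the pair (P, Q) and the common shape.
P = [1, 2, 3] / [4, 7] / [5] / [6];  Q = [1, 3, 6] / [2, 7] / [4] / [5];  common shape = (3, 2, 1, 1)

Row-insert the values π_1, π_2, … into P one at a time, bumping the leftmost entry strictly greater than the inserted value down to the next row. The recording tableau Q records, in position (i, j), the step at which that cell was added to P.
  Insert 6 (step 1): P = [6];  Q = [1]
  Insert 1 (step 2): P = [1] / [6];  Q = [1] / [2]
  Insert 5 (step 3): P = [1, 5] / [6];  Q = [1, 3] / [2]
  Insert 4 (step 4): P = [1, 4] / [5] / [6];  Q = [1, 3] / [2] / [4]
  Insert 2 (step 5): P = [1, 2] / [4] / [5] / [6];  Q = [1, 3] / [2] / [4] / [5]
  Insert 7 (step 6): P = [1, 2, 7] / [4] / [5] / [6];  Q = [1, 3, 6] / [2] / [4] / [5]
  Insert 3 (step 7): P = [1, 2, 3] / [4, 7] / [5] / [6];  Q = [1, 3, 6] / [2, 7] / [4] / [5]
Final shape: (3, 2, 1, 1).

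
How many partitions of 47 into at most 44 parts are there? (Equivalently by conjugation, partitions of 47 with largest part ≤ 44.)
p(47, parts ≤ 44) = 124750

Use the recurrence p(n, m) = p(n, m−1) + p(n−m, m): either the largest part is < m (count p(n, m−1)) or the largest part is exactly m (remove one copy of m, count p(n−m, m)). With p(0, ·) = 1 this gives p(47, parts ≤ 44) = 124750. (By conjugating Young diagrams, this also counts partitions of 47 into at most 44 parts.)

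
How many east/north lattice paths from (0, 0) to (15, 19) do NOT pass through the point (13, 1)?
Number of paths = 1855964860

Total paths from (0, 0) to (15, 19): C(34, 15) = 1855967520. Paths through (13, 1): (paths (0, 0) → (13, 1)) × (paths (13, 1) → (15, 19)) = C(14, 13) · C(20, 2) = 14 · 190 = 2660. Avoidance count = 1855967520 − 2660 = 1855964860.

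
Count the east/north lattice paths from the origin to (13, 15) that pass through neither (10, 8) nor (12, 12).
Number of paths = 24000056

Inclusion–exclusion. Total paths: C(28, 13) = 37442160. Through P₁: C(18, 10)·C(10, 3) = 5250960. Through P₂: C(24, 12)·C(4, 1) = 10816624. Since P₁ is strictly southwest of P₂, a monotone path through both must visit P₁ then P₂; paths through both = C(18, 10)·C(6, 2)·C(4, 1) = 2625480. Avoid both = 37442160 − 5250960 − 10816624 + 2625480 = 24000056.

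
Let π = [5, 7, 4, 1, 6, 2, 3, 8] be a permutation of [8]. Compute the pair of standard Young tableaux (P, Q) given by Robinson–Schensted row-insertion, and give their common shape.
P = [1, 2, 3, 8] / [4, 6] / [5, 7];  Q = [1, 2, 7, 8] / [3, 5] / [4, 6];  common shape = (4, 2, 2)

Row-insert the values π_1, π_2, … into P one at a time, bumping the leftmost entry strictly greater than the inserted value down to the next row. The recording tableau Q records, in position (i, j), the step at which that cell was added to P.
  Insert 5 (step 1): P = [5];  Q = [1]
  Insert 7 (step 2): P = [5, 7];  Q = [1, 2]
  Insert 4 (step 3): P = [4, 7] / [5];  Q = [1, 2] / [3]
  Insert 1 (step 4): P = [1, 7] / [4] / [5];  Q = [1, 2] / [3] / [4]
  Insert 6 (step 5): P = [1, 6] / [4, 7] / [5];  Q = [1, 2] / [3, 5] / [4]
  Insert 2 (step 6): P = [1, 2] / [4, 6] / [5, 7];  Q = [1, 2] / [3, 5] / [4, 6]
  Insert 3 (step 7): P = [1, 2, 3] / [4, 6] / [5, 7];  Q = [1, 2, 7] / [3, 5] / [4, 6]
  Insert 8 (step 8): P = [1, 2, 3, 8] / [4, 6] / [5, 7];  Q = [1, 2, 7, 8] / [3, 5] / [4, 6]
Final shape: (4, 2, 2).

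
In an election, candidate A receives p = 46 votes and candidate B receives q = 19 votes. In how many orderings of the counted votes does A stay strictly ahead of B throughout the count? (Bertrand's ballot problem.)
Strict-lead orderings = 5118189334604640

Total orderings of the 65 votes with 46 for A: C(65, 46) = 12321566916640800. By the Bertrand ballot formula (Cycle Lemma / reflection principle), the number of orderings in which A is strictly ahead of B throughout is (p − q)/(p + q) · C(p + q, p) = (46 − 19)/(46 + 19) · 12321566916640800 = 5118189334604640.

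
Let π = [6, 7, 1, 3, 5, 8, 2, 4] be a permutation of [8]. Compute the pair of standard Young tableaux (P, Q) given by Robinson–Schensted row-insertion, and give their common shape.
P = [1, 2, 4, 8] / [3, 5] / [6, 7];  Q = [1, 2, 5, 6] / [3, 4] / [7, 8];  common shape = (4, 2, 2)

Row-insert the values π_1, π_2, … into P one at a time, bumping the leftmost entry strictly greater than the inserted value down to the next row. The recording tableau Q records, in position (i, j), the step at which that cell was added to P.
  Insert 6 (step 1): P = [6];  Q = [1]
  Insert 7 (step 2): P = [6, 7];  Q = [1, 2]
  Insert 1 (step 3): P = [1, 7] / [6];  Q = [1, 2] / [3]
  Insert 3 (step 4): P = [1, 3] / [6, 7];  Q = [1, 2] / [3, 4]
  Insert 5 (step 5): P = [1, 3, 5] / [6, 7];  Q = [1, 2, 5] / [3, 4]
  Insert 8 (step 6): P = [1, 3, 5, 8] / [6, 7];  Q = [1, 2, 5, 6] / [3, 4]
  Insert 2 (step 7): P = [1, 2, 5, 8] / [3, 7] / [6];  Q = [1, 2, 5, 6] / [3, 4] / [7]
  Insert 4 (step 8): P = [1, 2, 4, 8] / [3, 5] / [6, 7];  Q = [1, 2, 5, 6] / [3, 4] / [7, 8]
Final shape: (4, 2, 2).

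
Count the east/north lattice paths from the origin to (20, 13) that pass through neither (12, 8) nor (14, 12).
Number of paths = 356666000

Inclusion–exclusion. Total paths: C(33, 20) = 573166440. Through P₁: C(20, 12)·C(13, 8) = 162123390. Through P₂: C(26, 14)·C(7, 6) = 67603900. Since P₁ is strictly southwest of P₂, a monotone path through both must visit P₁ then P₂; paths through both = C(20, 12)·C(6, 2)·C(7, 6) = 13226850. Avoid both = 573166440 − 162123390 − 67603900 + 13226850 = 356666000.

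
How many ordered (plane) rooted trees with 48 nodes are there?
C_47 = 33868773757191046886429490

These ordered rooted trees are counted by the Catalan number C_n = (1/(n + 1)) · C(2n, n). For n = 47: C_47 = (1/48) · C(94, 47) = 1625701140345170250548615520/48 = 33868773757191046886429490.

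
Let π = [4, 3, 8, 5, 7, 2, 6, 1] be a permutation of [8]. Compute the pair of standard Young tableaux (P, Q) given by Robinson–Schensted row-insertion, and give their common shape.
P = [1, 5, 6] / [2, 7] / [3, 8] / [4];  Q = [1, 3, 5] / [2, 4] / [6, 7] / [8];  common shape = (3, 2, 2, 1)

Row-insert the values π_1, π_2, … into P one at a time, bumping the leftmost entry strictly greater than the inserted value down to the next row. The recording tableau Q records, in position (i, j), the step at which that cell was added to P.
  Insert 4 (step 1): P = [4];  Q = [1]
  Insert 3 (step 2): P = [3] / [4];  Q = [1] / [2]
  Insert 8 (step 3): P = [3, 8] / [4];  Q = [1, 3] / [2]
  Insert 5 (step 4): P = [3, 5] / [4, 8];  Q = [1, 3] / [2, 4]
  Insert 7 (step 5): P = [3, 5, 7] / [4, 8];  Q = [1, 3, 5] / [2, 4]
  Insert 2 (step 6): P = [2, 5, 7] / [3, 8] / [4];  Q = [1, 3, 5] / [2, 4] / [6]
  Insert 6 (step 7): P = [2, 5, 6] / [3, 7] / [4, 8];  Q = [1, 3, 5] / [2, 4] / [6, 7]
  Insert 1 (step 8): P = [1, 5, 6] / [2, 7] / [3, 8] / [4];  Q = [1, 3, 5] / [2, 4] / [6, 7] / [8]
Final shape: (3, 2, 2, 1).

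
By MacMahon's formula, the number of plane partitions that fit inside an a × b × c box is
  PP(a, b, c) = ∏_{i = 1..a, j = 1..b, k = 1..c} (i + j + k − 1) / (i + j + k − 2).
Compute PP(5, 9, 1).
PP(5, 9, 1) = 2002

Evaluate the triple product over i = 1..5, j = 1..9, k = 1..1. The factors are (2/1) · (3/2) · (4/3) · (5/4) · (6/5) · (7/6) · (8/7) · (9/8) · … (45 factors total). The numerators and denominators telescope so the product is an integer; carrying out the multiplication exactly gives PP(5, 9, 1) = 2002.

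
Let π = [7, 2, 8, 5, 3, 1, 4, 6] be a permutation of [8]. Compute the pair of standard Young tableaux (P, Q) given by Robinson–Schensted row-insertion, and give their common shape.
P = [1, 3, 4, 6] / [2, 8] / [5] / [7];  Q = [1, 3, 7, 8] / [2, 4] / [5] / [6];  common shape = (4, 2, 1, 1)

Row-insert the values π_1, π_2, … into P one at a time, bumping the leftmost entry strictly greater than the inserted value down to the next row. The recording tableau Q records, in position (i, j), the step at which that cell was added to P.
  Insert 7 (step 1): P = [7];  Q = [1]
  Insert 2 (step 2): P = [2] / [7];  Q = [1] / [2]
  Insert 8 (step 3): P = [2, 8] / [7];  Q = [1, 3] / [2]
  Insert 5 (step 4): P = [2, 5] / [7, 8];  Q = [1, 3] / [2, 4]
  Insert 3 (step 5): P = [2, 3] / [5, 8] / [7];  Q = [1, 3] / [2, 4] / [5]
  Insert 1 (step 6): P = [1, 3] / [2, 8] / [5] / [7];  Q = [1, 3] / [2, 4] / [5] / [6]
  Insert 4 (step 7): P = [1, 3, 4] / [2, 8] / [5] / [7];  Q = [1, 3, 7] / [2, 4] / [5] / [6]
  Insert 6 (step 8): P = [1, 3, 4, 6] / [2, 8] / [5] / [7];  Q = [1, 3, 7, 8] / [2, 4] / [5] / [6]
Final shape: (4, 2, 1, 1).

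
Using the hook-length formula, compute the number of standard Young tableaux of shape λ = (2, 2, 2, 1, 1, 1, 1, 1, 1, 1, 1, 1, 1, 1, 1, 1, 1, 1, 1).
# SYT of shape (2, 2, 2, 1, 1, 1, 1, 1, 1, 1, 1, 1, 1, 1, 1, 1, 1, 1, 1) = 1309

Hook-length formula: f^λ = n! / Π hook(c), product over all cells c of the Young diagram. For λ = (2, 2, 2, 1, 1, 1, 1, 1, 1, 1, 1, 1, 1, 1, 1, 1, 1, 1, 1), n = 22 boxes. Hook lengths by row (left-to-right, top-to-bottom): [20, 3]; [19, 2]; [18, 1]; [16]; [15]; [14]; [13]; [12]; [11]; [10]; [9]; [8]; [7]; [6]; [5]; [4]; [3]; [2]; [1]. Product of hooks = 858671297003520000. So f^λ = 22! / 858671297003520000 = 1124000727777607680000 / 858671297003520000 = 1309.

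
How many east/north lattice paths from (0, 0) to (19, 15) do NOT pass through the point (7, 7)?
Number of paths = 1423638480

Total paths from (0, 0) to (19, 15): C(34, 19) = 1855967520. Paths through (7, 7): (paths (0, 0) → (7, 7)) × (paths (7, 7) → (19, 15)) = C(14, 7) · C(20, 12) = 3432 · 125970 = 432329040. Avoidance count = 1855967520 − 432329040 = 1423638480.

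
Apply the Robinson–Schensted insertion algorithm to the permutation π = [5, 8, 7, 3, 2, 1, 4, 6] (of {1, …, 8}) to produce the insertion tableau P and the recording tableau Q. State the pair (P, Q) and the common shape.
P = [1, 4, 6] / [2, 7] / [3] / [5] / [8];  Q = [1, 2, 8] / [3, 7] / [4] / [5] / [6];  common shape = (3, 2, 1, 1, 1)

Row-insert the values π_1, π_2, … into P one at a time, bumping the leftmost entry strictly greater than the inserted value down to the next row. The recording tableau Q records, in position (i, j), the step at which that cell was added to P.
  Insert 5 (step 1): P = [5];  Q = [1]
  Insert 8 (step 2): P = [5, 8];  Q = [1, 2]
  Insert 7 (step 3): P = [5, 7] / [8];  Q = [1, 2] / [3]
  Insert 3 (step 4): P = [3, 7] / [5] / [8];  Q = [1, 2] / [3] / [4]
  Insert 2 (step 5): P = [2, 7] / [3] / [5] / [8];  Q = [1, 2] / [3] / [4] / [5]
  Insert 1 (step 6): P = [1, 7] / [2] / [3] / [5] / [8];  Q = [1, 2] / [3] / [4] / [5] / [6]
  Insert 4 (step 7): P = [1, 4] / [2, 7] / [3] / [5] / [8];  Q = [1, 2] / [3, 7] / [4] / [5] / [6]
  Insert 6 (step 8): P = [1, 4, 6] / [2, 7] / [3] / [5] / [8];  Q = [1, 2, 8] / [3, 7] / [4] / [5] / [6]
Final shape: (3, 2, 1, 1, 1).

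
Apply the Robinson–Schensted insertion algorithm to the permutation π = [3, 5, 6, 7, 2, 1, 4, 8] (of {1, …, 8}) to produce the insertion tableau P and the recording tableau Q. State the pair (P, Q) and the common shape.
P = [1, 4, 6, 7, 8] / [2, 5] / [3];  Q = [1, 2, 3, 4, 8] / [5, 7] / [6];  common shape = (5, 2, 1)

Row-insert the values π_1, π_2, … into P one at a time, bumping the leftmost entry strictly greater than the inserted value down to the next row. The recording tableau Q records, in position (i, j), the step at which that cell was added to P.
  Insert 3 (step 1): P = [3];  Q = [1]
  Insert 5 (step 2): P = [3, 5];  Q = [1, 2]
  Insert 6 (step 3): P = [3, 5, 6];  Q = [1, 2, 3]
  Insert 7 (step 4): P = [3, 5, 6, 7];  Q = [1, 2, 3, 4]
  Insert 2 (step 5): P = [2, 5, 6, 7] / [3];  Q = [1, 2, 3, 4] / [5]
  Insert 1 (step 6): P = [1, 5, 6, 7] / [2] / [3];  Q = [1, 2, 3, 4] / [5] / [6]
  Insert 4 (step 7): P = [1, 4, 6, 7] / [2, 5] / [3];  Q = [1, 2, 3, 4] / [5, 7] / [6]
  Insert 8 (step 8): P = [1, 4, 6, 7, 8] / [2, 5] / [3];  Q = [1, 2, 3, 4, 8] / [5, 7] / [6]
Final shape: (5, 2, 1).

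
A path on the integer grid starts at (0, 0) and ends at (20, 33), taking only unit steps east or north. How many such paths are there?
Number of paths = 202355008436035

A monotone lattice path from (0, 0) to (20, 33) consists of 20 east steps and 33 north steps in some order, so it is determined by which 20 of the 53 steps are east. The count is C(53, 20) = 202355008436035.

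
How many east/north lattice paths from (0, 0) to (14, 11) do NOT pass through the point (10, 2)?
Number of paths = 4410210

Total paths from (0, 0) to (14, 11): C(25, 14) = 4457400. Paths through (10, 2): (paths (0, 0) → (10, 2)) × (paths (10, 2) → (14, 11)) = C(12, 10) · C(13, 4) = 66 · 715 = 47190. Avoidance count = 4457400 − 47190 = 4410210.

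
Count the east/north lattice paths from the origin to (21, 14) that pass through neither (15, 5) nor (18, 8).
Number of paths = 2137177500

Inclusion–exclusion. Total paths: C(35, 21) = 2319959400. Through P₁: C(20, 15)·C(15, 6) = 77597520. Through P₂: C(26, 18)·C(9, 3) = 131231100. Since P₁ is strictly southwest of P₂, a monotone path through both must visit P₁ then P₂; paths through both = C(20, 15)·C(6, 3)·C(9, 3) = 26046720. Avoid both = 2319959400 − 77597520 − 131231100 + 26046720 = 2137177500.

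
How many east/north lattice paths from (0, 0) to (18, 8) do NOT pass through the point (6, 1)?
Number of paths = 1209559

Total paths from (0, 0) to (18, 8): C(26, 18) = 1562275. Paths through (6, 1): (paths (0, 0) → (6, 1)) × (paths (6, 1) → (18, 8)) = C(7, 6) · C(19, 12) = 7 · 50388 = 352716. Avoidance count = 1562275 − 352716 = 1209559.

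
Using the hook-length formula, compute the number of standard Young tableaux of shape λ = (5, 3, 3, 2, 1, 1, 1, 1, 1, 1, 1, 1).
# SYT of shape (5, 3, 3, 2, 1, 1, 1, 1, 1, 1, 1, 1) = 30218265

Hook-length formula: f^λ = n! / Π hook(c), product over all cells c of the Young diagram. For λ = (5, 3, 3, 2, 1, 1, 1, 1, 1, 1, 1, 1), n = 21 boxes. Hook lengths by row (left-to-right, top-to-bottom): [16, 7, 5, 2, 1]; [13, 4, 2]; [12, 3, 1]; [10, 1]; [8]; [7]; [6]; [5]; [4]; [3]; [2]; [1]. Product of hooks = 1690730496000. So f^λ = 21! / 1690730496000 = 51090942171709440000 / 1690730496000 = 30218265.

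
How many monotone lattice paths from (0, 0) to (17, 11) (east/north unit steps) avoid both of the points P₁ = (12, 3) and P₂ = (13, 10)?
Number of paths = 15186465

Inclusion–exclusion. Total paths: C(28, 17) = 21474180. Through P₁: C(15, 12)·C(13, 5) = 585585. Through P₂: C(23, 13)·C(5, 4) = 5720330. Since P₁ is strictly southwest of P₂, a monotone path through both must visit P₁ then P₂; paths through both = C(15, 12)·C(8, 1)·C(5, 4) = 18200. Avoid both = 21474180 − 585585 − 5720330 + 18200 = 15186465.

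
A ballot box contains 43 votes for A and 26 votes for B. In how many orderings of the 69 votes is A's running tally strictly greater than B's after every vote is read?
Strict-lead orderings = 1730378572929279504

Total orderings of the 69 votes with 43 for A: C(69, 43) = 7023301266595310928. By the Bertrand ballot formula (Cycle Lemma / reflection principle), the number of orderings in which A is strictly ahead of B throughout is (p − q)/(p + q) · C(p + q, p) = (43 − 26)/(43 + 26) · 7023301266595310928 = 1730378572929279504.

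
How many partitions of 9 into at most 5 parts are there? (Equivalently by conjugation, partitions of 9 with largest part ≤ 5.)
p(9, parts ≤ 5) = 23

Partitions of 9 with all parts ≤ 5: 5+4, 5+3+1, 5+2+2, 5+2+1+1, 5+1+1+1+1, 4+4+1, 4+3+2, 4+3+1+1, 4+2+2+1, 4+2+1+1+1, 4+1+1+1+1+1, 3+3+3, 3+3+2+1, 3+3+1+1+1, 3+2+2+2, 3+2+2+1+1, 3+2+1+1+1+1, 3+1+1+1+1+1+1, 2+2+2+2+1, 2+2+2+1+1+1, 2+2+1+1+1+1+1, 2+1+1+1+1+1+1+1, 1+1+1+1+1+1+1+1+1. Count = 23.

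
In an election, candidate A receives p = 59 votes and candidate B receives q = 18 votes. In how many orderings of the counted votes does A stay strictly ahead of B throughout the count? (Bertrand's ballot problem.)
Strict-lead orderings = 87065190340775800

Total orderings of the 77 votes with 59 for A: C(77, 59) = 163512674542432600. By the Bertrand ballot formula (Cycle Lemma / reflection principle), the number of orderings in which A is strictly ahead of B throughout is (p − q)/(p + q) · C(p + q, p) = (59 − 18)/(59 + 18) · 163512674542432600 = 87065190340775800.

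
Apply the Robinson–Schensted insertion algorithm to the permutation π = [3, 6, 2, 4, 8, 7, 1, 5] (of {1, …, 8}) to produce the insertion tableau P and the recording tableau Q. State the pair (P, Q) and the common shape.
P = [1, 4, 5] / [2, 6, 7] / [3, 8];  Q = [1, 2, 5] / [3, 4, 6] / [7, 8];  common shape = (3, 3, 2)

Row-insert the values π_1, π_2, … into P one at a time, bumping the leftmost entry strictly greater than the inserted value down to the next row. The recording tableau Q records, in position (i, j), the step at which that cell was added to P.
  Insert 3 (step 1): P = [3];  Q = [1]
  Insert 6 (step 2): P = [3, 6];  Q = [1, 2]
  Insert 2 (step 3): P = [2, 6] / [3];  Q = [1, 2] / [3]
  Insert 4 (step 4): P = [2, 4] / [3, 6];  Q = [1, 2] / [3, 4]
  Insert 8 (step 5): P = [2, 4, 8] / [3, 6];  Q = [1, 2, 5] / [3, 4]
  Insert 7 (step 6): P = [2, 4, 7] / [3, 6, 8];  Q = [1, 2, 5] / [3, 4, 6]
  Insert 1 (step 7): P = [1, 4, 7] / [2, 6, 8] / [3];  Q = [1, 2, 5] / [3, 4, 6] / [7]
  Insert 5 (step 8): P = [1, 4, 5] / [2, 6, 7] / [3, 8];  Q = [1, 2, 5] / [3, 4, 6] / [7, 8]
Final shape: (3, 3, 2).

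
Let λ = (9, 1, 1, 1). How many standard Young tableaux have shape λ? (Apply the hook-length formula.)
# SYT of shape (9, 1, 1, 1) = 165

Hook-length formula: f^λ = n! / Π hook(c), product over all cells c of the Young diagram. For λ = (9, 1, 1, 1), n = 12 boxes. Hook lengths by row (left-to-right, top-to-bottom): [12, 8, 7, 6, 5, 4, 3, 2, 1]; [3]; [2]; [1]. Product of hooks = 2903040. So f^λ = 12! / 2903040 = 479001600 / 2903040 = 165.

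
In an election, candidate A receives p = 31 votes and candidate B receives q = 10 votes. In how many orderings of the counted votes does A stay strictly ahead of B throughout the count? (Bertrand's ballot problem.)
Strict-lead orderings = 574221648

Total orderings of the 41 votes with 31 for A: C(41, 31) = 1121099408. By the Bertrand ballot formula (Cycle Lemma / reflection principle), the number of orderings in which A is strictly ahead of B throughout is (p − q)/(p + q) · C(p + q, p) = (31 − 10)/(31 + 10) · 1121099408 = 574221648.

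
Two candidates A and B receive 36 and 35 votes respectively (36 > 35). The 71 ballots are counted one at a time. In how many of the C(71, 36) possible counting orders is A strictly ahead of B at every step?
Strict-lead orderings = 3116285494907301262

Total orderings of the 71 votes with 36 for A: C(71, 36) = 221256270138418389602. By the Bertrand ballot formula (Cycle Lemma / reflection principle), the number of orderings in which A is strictly ahead of B throughout is (p − q)/(p + q) · C(p + q, p) = (36 − 35)/(36 + 35) · 221256270138418389602 = 3116285494907301262.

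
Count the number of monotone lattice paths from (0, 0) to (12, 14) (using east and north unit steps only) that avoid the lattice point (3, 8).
Number of paths = 8831875

Total paths from (0, 0) to (12, 14): C(26, 12) = 9657700. Paths through (3, 8): (paths (0, 0) → (3, 8)) × (paths (3, 8) → (12, 14)) = C(11, 3) · C(15, 9) = 165 · 5005 = 825825. Avoidance count = 9657700 − 825825 = 8831875.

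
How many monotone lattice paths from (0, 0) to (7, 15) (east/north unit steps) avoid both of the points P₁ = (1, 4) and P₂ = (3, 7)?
Number of paths = 74014

Inclusion–exclusion. Total paths: C(22, 7) = 170544. Through P₁: C(5, 1)·C(17, 6) = 61880. Through P₂: C(10, 3)·C(12, 4) = 59400. Since P₁ is strictly southwest of P₂, a monotone path through both must visit P₁ then P₂; paths through both = C(5, 1)·C(5, 2)·C(12, 4) = 24750. Avoid both = 170544 − 61880 − 59400 + 24750 = 74014.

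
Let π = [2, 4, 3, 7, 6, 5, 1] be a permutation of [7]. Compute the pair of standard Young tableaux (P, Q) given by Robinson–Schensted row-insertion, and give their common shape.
P = [1, 3, 5] / [2, 6] / [4] / [7];  Q = [1, 2, 4] / [3, 5] / [6] / [7];  common shape = (3, 2, 1, 1)

Row-insert the values π_1, π_2, … into P one at a time, bumping the leftmost entry strictly greater than the inserted value down to the next row. The recording tableau Q records, in position (i, j), the step at which that cell was added to P.
  Insert 2 (step 1): P = [2];  Q = [1]
  Insert 4 (step 2): P = [2, 4];  Q = [1, 2]
  Insert 3 (step 3): P = [2, 3] / [4];  Q = [1, 2] / [3]
  Insert 7 (step 4): P = [2, 3, 7] / [4];  Q = [1, 2, 4] / [3]
  Insert 6 (step 5): P = [2, 3, 6] / [4, 7];  Q = [1, 2, 4] / [3, 5]
  Insert 5 (step 6): P = [2, 3, 5] / [4, 6] / [7];  Q = [1, 2, 4] / [3, 5] / [6]
  Insert 1 (step 7): P = [1, 3, 5] / [2, 6] / [4] / [7];  Q = [1, 2, 4] / [3, 5] / [6] / [7]
Final shape: (3, 2, 1, 1).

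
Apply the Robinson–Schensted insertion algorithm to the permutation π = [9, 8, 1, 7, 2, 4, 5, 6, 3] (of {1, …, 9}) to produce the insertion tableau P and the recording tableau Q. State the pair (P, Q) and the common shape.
P = [1, 2, 3, 5, 6] / [4] / [7] / [8] / [9];  Q = [1, 4, 6, 7, 8] / [2] / [3] / [5] / [9];  common shape = (5, 1, 1, 1, 1)

Row-insert the values π_1, π_2, … into P one at a time, bumping the leftmost entry strictly greater than the inserted value down to the next row. The recording tableau Q records, in position (i, j), the step at which that cell was added to P.
  Insert 9 (step 1): P = [9];  Q = [1]
  Insert 8 (step 2): P = [8] / [9];  Q = [1] / [2]
  Insert 1 (step 3): P = [1] / [8] / [9];  Q = [1] / [2] / [3]
  Insert 7 (step 4): P = [1, 7] / [8] / [9];  Q = [1, 4] / [2] / [3]
  Insert 2 (step 5): P = [1, 2] / [7] / [8] / [9];  Q = [1, 4] / [2] / [3] / [5]
  Insert 4 (step 6): P = [1, 2, 4] / [7] / [8] / [9];  Q = [1, 4, 6] / [2] / [3] / [5]
  Insert 5 (step 7): P = [1, 2, 4, 5] / [7] / [8] / [9];  Q = [1, 4, 6, 7] / [2] / [3] / [5]
  Insert 6 (step 8): P = [1, 2, 4, 5, 6] / [7] / [8] / [9];  Q = [1, 4, 6, 7, 8] / [2] / [3] / [5]
  Insert 3 (step 9): P = [1, 2, 3, 5, 6] / [4] / [7] / [8] / [9];  Q = [1, 4, 6, 7, 8] / [2] / [3] / [5] / [9]
Final shape: (5, 1, 1, 1, 1).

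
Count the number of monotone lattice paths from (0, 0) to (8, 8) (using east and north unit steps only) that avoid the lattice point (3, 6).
Number of paths = 11106

Total paths from (0, 0) to (8, 8): C(16, 8) = 12870. Paths through (3, 6): (paths (0, 0) → (3, 6)) × (paths (3, 6) → (8, 8)) = C(9, 3) · C(7, 5) = 84 · 21 = 1764. Avoidance count = 12870 − 1764 = 11106.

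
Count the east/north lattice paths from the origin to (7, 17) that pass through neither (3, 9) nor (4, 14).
Number of paths = 202404

Inclusion–exclusion. Total paths: C(24, 7) = 346104. Through P₁: C(12, 3)·C(12, 4) = 108900. Through P₂: C(18, 4)·C(6, 3) = 61200. Since P₁ is strictly southwest of P₂, a monotone path through both must visit P₁ then P₂; paths through both = C(12, 3)·C(6, 1)·C(6, 3) = 26400. Avoid both = 346104 − 108900 − 61200 + 26400 = 202404.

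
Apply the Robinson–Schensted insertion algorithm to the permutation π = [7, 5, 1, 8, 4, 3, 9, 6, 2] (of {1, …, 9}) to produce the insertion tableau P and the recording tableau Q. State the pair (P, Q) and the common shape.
P = [1, 2, 6] / [3, 8, 9] / [4] / [5] / [7];  Q = [1, 4, 7] / [2, 5, 8] / [3] / [6] / [9];  common shape = (3, 3, 1, 1, 1)

Row-insert the values π_1, π_2, … into P one at a time, bumping the leftmost entry strictly greater than the inserted value down to the next row. The recording tableau Q records, in position (i, j), the step at which that cell was added to P.
  Insert 7 (step 1): P = [7];  Q = [1]
  Insert 5 (step 2): P = [5] / [7];  Q = [1] / [2]
  Insert 1 (step 3): P = [1] / [5] / [7];  Q = [1] / [2] / [3]
  Insert 8 (step 4): P = [1, 8] / [5] / [7];  Q = [1, 4] / [2] / [3]
  Insert 4 (step 5): P = [1, 4] / [5, 8] / [7];  Q = [1, 4] / [2, 5] / [3]
  Insert 3 (step 6): P = [1, 3] / [4, 8] / [5] / [7];  Q = [1, 4] / [2, 5] / [3] / [6]
  Insert 9 (step 7): P = [1, 3, 9] / [4, 8] / [5] / [7];  Q = [1, 4, 7] / [2, 5] / [3] / [6]
  Insert 6 (step 8): P = [1, 3, 6] / [4, 8, 9] / [5] / [7];  Q = [1, 4, 7] / [2, 5, 8] / [3] / [6]
  Insert 2 (step 9): P = [1, 2, 6] / [3, 8, 9] / [4] / [5] / [7];  Q = [1, 4, 7] / [2, 5, 8] / [3] / [6] / [9]
Final shape: (3, 3, 1, 1, 1).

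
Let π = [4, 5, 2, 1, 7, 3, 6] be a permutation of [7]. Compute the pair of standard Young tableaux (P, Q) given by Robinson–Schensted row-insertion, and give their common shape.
P = [1, 3, 6] / [2, 5, 7] / [4];  Q = [1, 2, 5] / [3, 6, 7] / [4];  common shape = (3, 3, 1)

Row-insert the values π_1, π_2, … into P one at a time, bumping the leftmost entry strictly greater than the inserted value down to the next row. The recording tableau Q records, in position (i, j), the step at which that cell was added to P.
  Insert 4 (step 1): P = [4];  Q = [1]
  Insert 5 (step 2): P = [4, 5];  Q = [1, 2]
  Insert 2 (step 3): P = [2, 5] / [4];  Q = [1, 2] / [3]
  Insert 1 (step 4): P = [1, 5] / [2] / [4];  Q = [1, 2] / [3] / [4]
  Insert 7 (step 5): P = [1, 5, 7] / [2] / [4];  Q = [1, 2, 5] / [3] / [4]
  Insert 3 (step 6): P = [1, 3, 7] / [2, 5] / [4];  Q = [1, 2, 5] / [3, 6] / [4]
  Insert 6 (step 7): P = [1, 3, 6] / [2, 5, 7] / [4];  Q = [1, 2, 5] / [3, 6, 7] / [4]
Final shape: (3, 3, 1).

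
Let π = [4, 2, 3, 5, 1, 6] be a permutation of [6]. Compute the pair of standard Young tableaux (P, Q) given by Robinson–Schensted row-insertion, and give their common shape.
P = [1, 3, 5, 6] / [2] / [4];  Q = [1, 3, 4, 6] / [2] / [5];  common shape = (4, 1, 1)

Row-insert the values π_1, π_2, … into P one at a time, bumping the leftmost entry strictly greater than the inserted value down to the next row. The recording tableau Q records, in position (i, j), the step at which that cell was added to P.
  Insert 4 (step 1): P = [4];  Q = [1]
  Insert 2 (step 2): P = [2] / [4];  Q = [1] / [2]
  Insert 3 (step 3): P = [2, 3] / [4];  Q = [1, 3] / [2]
  Insert 5 (step 4): P = [2, 3, 5] / [4];  Q = [1, 3, 4] / [2]
  Insert 1 (step 5): P = [1, 3, 5] / [2] / [4];  Q = [1, 3, 4] / [2] / [5]
  Insert 6 (step 6): P = [1, 3, 5, 6] / [2] / [4];  Q = [1, 3, 4, 6] / [2] / [5]
Final shape: (4, 1, 1).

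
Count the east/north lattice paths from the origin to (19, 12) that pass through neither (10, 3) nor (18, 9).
Number of paths = 111903337

Inclusion–exclusion. Total paths: C(31, 19) = 141120525. Through P₁: C(13, 10)·C(18, 9) = 13905320. Through P₂: C(27, 18)·C(4, 1) = 18747300. Since P₁ is strictly southwest of P₂, a monotone path through both must visit P₁ then P₂; paths through both = C(13, 10)·C(14, 8)·C(4, 1) = 3435432. Avoid both = 141120525 − 13905320 − 18747300 + 3435432 = 111903337.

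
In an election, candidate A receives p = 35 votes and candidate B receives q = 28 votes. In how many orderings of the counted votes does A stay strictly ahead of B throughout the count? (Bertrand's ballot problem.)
Strict-lead orderings = 69923143311577493

Total orderings of the 63 votes with 35 for A: C(63, 35) = 629308289804197437. By the Bertrand ballot formula (Cycle Lemma / reflection principle), the number of orderings in which A is strictly ahead of B throughout is (p − q)/(p + q) · C(p + q, p) = (35 − 28)/(35 + 28) · 629308289804197437 = 69923143311577493.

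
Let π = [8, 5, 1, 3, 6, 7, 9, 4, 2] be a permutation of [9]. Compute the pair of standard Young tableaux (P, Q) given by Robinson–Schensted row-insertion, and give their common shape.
P = [1, 2, 4, 7, 9] / [3, 6] / [5] / [8];  Q = [1, 4, 5, 6, 7] / [2, 8] / [3] / [9];  common shape = (5, 2, 1, 1)

Row-insert the values π_1, π_2, … into P one at a time, bumping the leftmost entry strictly greater than the inserted value down to the next row. The recording tableau Q records, in position (i, j), the step at which that cell was added to P.
  Insert 8 (step 1): P = [8];  Q = [1]
  Insert 5 (step 2): P = [5] / [8];  Q = [1] / [2]
  Insert 1 (step 3): P = [1] / [5] / [8];  Q = [1] / [2] / [3]
  Insert 3 (step 4): P = [1, 3] / [5] / [8];  Q = [1, 4] / [2] / [3]
  Insert 6 (step 5): P = [1, 3, 6] / [5] / [8];  Q = [1, 4, 5] / [2] / [3]
  Insert 7 (step 6): P = [1, 3, 6, 7] / [5] / [8];  Q = [1, 4, 5, 6] / [2] / [3]
  Insert 9 (step 7): P = [1, 3, 6, 7, 9] / [5] / [8];  Q = [1, 4, 5, 6, 7] / [2] / [3]
  Insert 4 (step 8): P = [1, 3, 4, 7, 9] / [5, 6] / [8];  Q = [1, 4, 5, 6, 7] / [2, 8] / [3]
  Insert 2 (step 9): P = [1, 2, 4, 7, 9] / [3, 6] / [5] / [8];  Q = [1, 4, 5, 6, 7] / [2, 8] / [3] / [9]
Final shape: (5, 2, 1, 1).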